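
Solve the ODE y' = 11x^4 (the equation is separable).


Integrate both sides with respect to x: y = ∫ 11x^4 dx = (11/5)x^5 + C.


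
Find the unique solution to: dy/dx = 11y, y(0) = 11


General solution of y' = 11y is y = Ce^(11x).
Apply y(0) = 11: C = 11.
Particular solution: y = 11e^(11x).


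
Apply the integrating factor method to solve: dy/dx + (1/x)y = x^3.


P(x) = 1/x ⇒ μ = x^1.
(x^1 y)' = x^1·x^3 = x^4.
Integrate: x^1 y = x^5/(5) + C.
Solve for y: y = (1/5)x^4 + C/x^1.


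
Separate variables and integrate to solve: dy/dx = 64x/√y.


Separate: √y dy = 64x dx.
Integrate: (2/3)y^(3/2) = 32x² + C.


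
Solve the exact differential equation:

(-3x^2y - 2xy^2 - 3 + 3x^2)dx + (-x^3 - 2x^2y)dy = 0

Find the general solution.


Check exactness: ∂M/∂y = -3x^2 - 4xy and ∂N/∂x = -3x^2 - 4xy; equal, so the equation is exact.
Integrate M with respect to x (treating y as constant): ∫M dx = -x^3y - x^2y^2 - 3x + x^3 + h(y).
Differentiate w.r.t. y and set equal to N: all terms match, so h'(y) = 0 and h is a constant absorbed into C.
General solution: -x^3y - x^2y^2 - 3x + x^3 = C.


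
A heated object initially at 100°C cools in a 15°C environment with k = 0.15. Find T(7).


Newton's law: dT/dt = -k(T - T_a) has solution T(t) = T_a + (T₀ - T_a)e^(-kt).
Plug in T_a = 15, T₀ = 100, k = 0.15, t = 7: T(7) = 15 + (85)e^(-1.05) ≈ 44.7°C.


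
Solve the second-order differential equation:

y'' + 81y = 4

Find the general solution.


Homogeneous part: r² + 81 = 0 ⇒ r = ±9i, so y_h = C₁cos(9x) + C₂sin(9x).
Try constant y_p = A; plug in: 81A = 4 ⇒ A = 4/81.
General solution: y = C₁cos(9x) + C₂sin(9x) + 4/81.


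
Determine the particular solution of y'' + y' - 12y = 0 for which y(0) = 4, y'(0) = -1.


Characteristic roots of r² + r - 12 = 0 are 3, -4.
General solution y = c₁ e^(3x) + c₂ e^(-4x).
Apply y(0) = 4: c₁ + c₂ = 4. Apply y'(0) = -1: 3 c₁ - 4 c₂ = -1.
Solve: c₁ = 15/7, c₂ = 13/7.
Particular solution: y = (15/7)e^(3x) + (13/7)e^(-4x).


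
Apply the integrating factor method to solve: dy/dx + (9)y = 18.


P(x) = 9, Q(x) = 18; integrating factor μ = e^(9x).
(μ y)' = 18e^(9x) ⇒ μ y = 2e^(9x) + C.
Divide by μ: y = 2 + Ce^(-9x).


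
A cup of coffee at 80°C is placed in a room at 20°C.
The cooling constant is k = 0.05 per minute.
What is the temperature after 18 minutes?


Newton's law: dT/dt = -k(T - T_a) has solution T(t) = T_a + (T₀ - T_a)e^(-kt).
Plug in T_a = 20, T₀ = 80, k = 0.05, t = 18: T(18) = 20 + (60)e^(-0.90) ≈ 44.4°C.


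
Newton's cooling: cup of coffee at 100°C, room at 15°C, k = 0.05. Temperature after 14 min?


Newton's law: dT/dt = -k(T - T_a) has solution T(t) = T_a + (T₀ - T_a)e^(-kt).
Plug in T_a = 15, T₀ = 100, k = 0.05, t = 14: T(14) = 15 + (85)e^(-0.70) ≈ 57.2°C.


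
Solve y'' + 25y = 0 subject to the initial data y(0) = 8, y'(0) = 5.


Characteristic roots of r² + 25 = 0 are ±5i, so y = C₁cos(5x) + C₂sin(5x).
Apply y(0) = 8: C₁ = 8. Differentiate and apply y'(0) = 5: 5·C₂ = 5, so C₂ = 1.
Particular solution: y = 8cos(5x) + sin(5x).


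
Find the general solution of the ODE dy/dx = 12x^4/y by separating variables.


Separate variables: y dy = 12x^4 dx.
Integrate both sides: y²/2 = (12/5)x^5 + C₀.
Multiply by 2: y² = (24/5)x^5 + C.


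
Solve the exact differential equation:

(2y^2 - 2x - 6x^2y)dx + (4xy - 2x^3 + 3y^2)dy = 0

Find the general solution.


Check exactness: ∂M/∂y = 4y - 6x^2 and ∂N/∂x = 4y - 6x^2; equal, so the equation is exact.
Integrate M with respect to x (treating y as constant): ∫M dx = 2xy^2 - x^2 - 2x^3y + h(y).
Differentiate w.r.t. y and set equal to N: the x-dependent terms already match, leaving h'(y) = 3y^2. Integrate: h(y) = y^3.
So F(x,y) = 2xy^2 - x^2 - 2x^3y + y^3.
General solution: 2xy^2 - x^2 - 2x^3y + y^3 = C.


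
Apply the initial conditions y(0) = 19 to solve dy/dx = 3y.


General solution of y' = 3y is y = Ce^(3x).
Apply y(0) = 19: C = 19.
Particular solution: y = 19e^(3x).


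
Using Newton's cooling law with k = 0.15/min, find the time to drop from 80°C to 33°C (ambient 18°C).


From T(t) = T_a + (T₀ - T_a)e^(-kt), set T(t) = 33:
(33 - 18) / (80 - 18) = e^(-0.15t), so t = -ln(0.242)/0.15 ≈ 9.5 minutes.


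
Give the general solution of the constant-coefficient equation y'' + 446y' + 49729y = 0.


Characteristic equation: r² + 446r + 49729 = 0, i.e. (r + 223)² = 0.
Repeated root r = -223; include an x factor for the second linearly independent solution.
General solution: y = (C₁ + C₂x)e^(-223x).


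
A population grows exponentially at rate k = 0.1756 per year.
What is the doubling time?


Exponential growth: P(t) = P₀ e^(0.1756t). Set P(t)/P₀ = 2: e^(0.1756t) = 2.
Solve: t = ln(2)/0.1756 ≈ 3.95 years.


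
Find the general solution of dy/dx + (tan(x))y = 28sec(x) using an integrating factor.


P(x) = tan(x) ⇒ μ = e^(∫tan(x)dx) = sec(x).
(sec(x) y)' = 28sec²(x) ⇒ sec(x) y = 28tan(x) + C.
Multiply by cos(x): y = 28sin(x) + C·cos(x).


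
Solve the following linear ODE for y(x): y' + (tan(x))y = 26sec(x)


P(x) = tan(x) ⇒ μ = e^(∫tan(x)dx) = sec(x).
(sec(x) y)' = 26sec²(x) ⇒ sec(x) y = 26tan(x) + C.
Multiply by cos(x): y = 26sin(x) + C·cos(x).


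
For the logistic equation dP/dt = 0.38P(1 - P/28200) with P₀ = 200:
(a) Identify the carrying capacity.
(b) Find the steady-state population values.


Logistic ODE dP/dt = 0.38P(1 - P/28200) has equilibria where dP/dt = 0, i.e. P = 0 or P = 28200.
The coefficient (1 - P/K) = 0 when P = K, identifying K = 28200 as the carrying capacity.
(a) K = 28200; (b) equilibria P = 0 and P = 28200.


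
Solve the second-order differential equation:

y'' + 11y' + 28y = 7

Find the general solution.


Characteristic roots of r² + 11r + 28 = 0 are -4, -7.
y_h = C₁e^(-4x) + C₂e^(-7x).
Constant forcing; try y_p = A. Then 28A = 7 ⇒ A = 1/4.
General solution: y = C₁e^(-4x) + C₂e^(-7x) + 1/4.


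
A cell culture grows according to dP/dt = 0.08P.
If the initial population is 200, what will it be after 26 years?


The ODE dP/dt = 0.08P has solution P(t) = P(0)e^(0.08t).
Substitute P(0) = 200 and t = 26: P(26) = 200 e^(2.08) ≈ 1601.


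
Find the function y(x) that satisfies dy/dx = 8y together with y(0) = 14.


General solution of y' = 8y is y = Ce^(8x).
Apply y(0) = 14: C = 14.
Particular solution: y = 14e^(8x).


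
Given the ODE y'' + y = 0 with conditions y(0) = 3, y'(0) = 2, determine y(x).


Characteristic roots of r² + 1 = 0 are ±1i, so y = C₁cos(x) + C₂sin(x).
Apply y(0) = 3: C₁ = 3. Differentiate and apply y'(0) = 2: 1·C₂ = 2, so C₂ = 2.
Particular solution: y = 3cos(x) + 2sin(x).


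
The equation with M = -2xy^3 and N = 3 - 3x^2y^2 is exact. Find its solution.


Check exactness: ∂M/∂y = -6xy^2 and ∂N/∂x = -6xy^2; equal, so the equation is exact.
Integrate M with respect to x (treating y as constant): ∫M dx = -x^2y^3 + h(y).
Differentiate w.r.t. y and set equal to N: the x-dependent terms already match, leaving h'(y) = 3. Integrate: h(y) = 3y.
So F(x,y) = 3y - x^2y^3.
General solution: 3y - x^2y^3 = C.


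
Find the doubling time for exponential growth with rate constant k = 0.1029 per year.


Exponential growth: P(t) = P₀ e^(0.1029t). Set P(t)/P₀ = 2: e^(0.1029t) = 2.
Solve: t = ln(2)/0.1029 ≈ 6.74 years.


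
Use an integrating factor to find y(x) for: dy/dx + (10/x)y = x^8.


P(x) = 10/x ⇒ μ = x^10.
(x^10 y)' = x^10·x^8 = x^18.
Integrate: x^10 y = x^19/(19) + C.
Solve for y: y = (1/19)x^9 + C/x^10.


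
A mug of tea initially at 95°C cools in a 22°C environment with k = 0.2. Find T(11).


Newton's law: dT/dt = -k(T - T_a) has solution T(t) = T_a + (T₀ - T_a)e^(-kt).
Plug in T_a = 22, T₀ = 95, k = 0.2, t = 11: T(11) = 22 + (73)e^(-2.20) ≈ 30.1°C.


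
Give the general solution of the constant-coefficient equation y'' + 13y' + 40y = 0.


Characteristic equation: r² + 13r + 40 = 0.
Factor: (r + 8)(r + 5) = 0 ⇒ r = -8, -5 (distinct real).
General solution: y = C₁e^(-8x) + C₂e^(-5x).


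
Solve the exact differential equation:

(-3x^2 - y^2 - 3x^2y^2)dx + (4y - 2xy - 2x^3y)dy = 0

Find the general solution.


Check exactness: ∂M/∂y = -2y - 6x^2y and ∂N/∂x = -2y - 6x^2y; equal, so the equation is exact.
Integrate M with respect to x (treating y as constant): ∫M dx = -x^3 - xy^2 - x^3y^2 + h(y).
Differentiate w.r.t. y and set equal to N: the x-dependent terms already match, leaving h'(y) = 4y. Integrate: h(y) = 2y^2.
So F(x,y) = 2y^2 - x^3 - xy^2 - x^3y^2.
General solution: 2y^2 - x^3 - xy^2 - x^3y^2 = C.


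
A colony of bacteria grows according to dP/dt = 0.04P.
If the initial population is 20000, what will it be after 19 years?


The ODE dP/dt = 0.04P has solution P(t) = P(0)e^(0.04t).
Substitute P(0) = 20000 and t = 19: P(19) = 20000 e^(0.76) ≈ 42766.


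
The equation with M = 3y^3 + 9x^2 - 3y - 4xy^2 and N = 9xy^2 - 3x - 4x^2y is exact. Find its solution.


Check exactness: ∂M/∂y = 9y^2 - 3 - 8xy and ∂N/∂x = 9y^2 - 3 - 8xy; equal, so the equation is exact.
Integrate M with respect to x (treating y as constant): ∫M dx = 3xy^3 + 3x^3 - 3xy - 2x^2y^2 + h(y).
Differentiate w.r.t. y and set equal to N: all terms match, so h'(y) = 0 and h is a constant absorbed into C.
General solution: 3xy^3 + 3x^3 - 3xy - 2x^2y^2 = C.


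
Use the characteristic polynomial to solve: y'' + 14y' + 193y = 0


Characteristic equation: r² + 14r + 193 = 0.
Discriminant is negative; roots r = -7 ± 12i (complex conjugate pair).
General solution uses e^(α x)(C₁ cos(β x) + C₂ sin(β x)): y = e^(-7x)(C₁cos(12x) + C₂sin(12x)).


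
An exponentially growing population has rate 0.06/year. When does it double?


Exponential growth: P(t) = P₀ e^(0.06t). Set P(t)/P₀ = 2: e^(0.06t) = 2.
Solve: t = ln(2)/0.06 ≈ 11.55 years.


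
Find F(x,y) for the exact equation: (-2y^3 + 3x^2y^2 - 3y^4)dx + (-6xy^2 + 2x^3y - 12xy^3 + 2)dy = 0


Check exactness: ∂M/∂y = -6y^2 + 6x^2y - 12y^3 and ∂N/∂x = -6y^2 + 6x^2y - 12y^3; equal, so the equation is exact.
Integrate M with respect to x (treating y as constant): ∫M dx = -2xy^3 + x^3y^2 - 3xy^4 + h(y).
Differentiate w.r.t. y and set equal to N: the x-dependent terms already match, leaving h'(y) = 2. Integrate: h(y) = 2y.
So F(x,y) = -2xy^3 + x^3y^2 - 3xy^4 + 2y.
General solution: -2xy^3 + x^3y^2 - 3xy^4 + 2y = C.


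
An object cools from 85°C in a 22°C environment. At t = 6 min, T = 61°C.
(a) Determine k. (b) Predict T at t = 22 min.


Newton's law: T(t) = T_a + (T₀ - T_a)e^(-kt).
(a) Use T(6) = 61: (61 - 22)/(85 - 22) = e^(-k·6), so k = -ln(0.619)/6 ≈ 0.0799.
(b) Apply k to t = 22: T(22) = 22 + (63)e^(-1.758) ≈ 32.9°C.


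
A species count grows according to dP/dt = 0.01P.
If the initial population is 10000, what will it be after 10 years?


The ODE dP/dt = 0.01P has solution P(t) = P(0)e^(0.01t).
Substitute P(0) = 10000 and t = 10: P(10) = 10000 e^(0.10) ≈ 11052.


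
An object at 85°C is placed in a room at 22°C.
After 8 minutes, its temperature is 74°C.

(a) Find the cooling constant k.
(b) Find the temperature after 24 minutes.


Newton's law: T(t) = T_a + (T₀ - T_a)e^(-kt).
(a) Use T(8) = 74: (74 - 22)/(85 - 22) = e^(-k·8), so k = -ln(0.825)/8 ≈ 0.0240.
(b) Apply k to t = 24: T(24) = 22 + (63)e^(-0.576) ≈ 57.4°C.


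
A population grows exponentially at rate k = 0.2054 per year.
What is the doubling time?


Exponential growth: P(t) = P₀ e^(0.2054t). Set P(t)/P₀ = 2: e^(0.2054t) = 2.
Solve: t = ln(2)/0.2054 ≈ 3.37 years.


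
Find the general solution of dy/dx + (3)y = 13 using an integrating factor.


P(x) = 3, Q(x) = 13; integrating factor μ = e^(3x).
(μ y)' = 13e^(3x) ⇒ μ y = (13/3)e^(3x) + C.
Divide by μ: y = 13/3 + Ce^(-3x).


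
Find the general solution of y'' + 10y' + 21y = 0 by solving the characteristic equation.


Characteristic equation: r² + 10r + 21 = 0.
Factor: (r + 7)(r + 3) = 0 ⇒ r = -7, -3 (distinct real).
General solution: y = C₁e^(-7x) + C₂e^(-3x).


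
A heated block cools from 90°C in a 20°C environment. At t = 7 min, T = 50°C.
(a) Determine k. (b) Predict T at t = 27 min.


Newton's law: T(t) = T_a + (T₀ - T_a)e^(-kt).
(a) Use T(7) = 50: (50 - 20)/(90 - 20) = e^(-k·7), so k = -ln(0.429)/7 ≈ 0.1210.
(b) Apply k to t = 27: T(27) = 20 + (70)e^(-3.268) ≈ 22.7°C.


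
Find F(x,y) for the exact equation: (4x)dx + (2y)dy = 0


Check exactness: ∂M/∂y = 0 and ∂N/∂x = 0; equal, so the equation is exact.
Integrate M with respect to x (treating y as constant): ∫M dx = 2x^2 + h(y).
Differentiate w.r.t. y and set equal to N: the x-dependent terms already match, leaving h'(y) = 2y. Integrate: h(y) = y^2.
So F(x,y) = 2x^2 + y^2.
General solution: 2x^2 + y^2 = C.


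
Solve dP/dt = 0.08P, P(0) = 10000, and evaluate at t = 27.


The ODE dP/dt = 0.08P has solution P(t) = P(0)e^(0.08t).
Substitute P(0) = 10000 and t = 27: P(27) = 10000 e^(2.16) ≈ 86711.


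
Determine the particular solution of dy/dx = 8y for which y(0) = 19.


General solution of y' = 8y is y = Ce^(8x).
Apply y(0) = 19: C = 19.
Particular solution: y = 19e^(8x).


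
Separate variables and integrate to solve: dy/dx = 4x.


Integrate both sides with respect to x: y = ∫ 4x dx = 2x^2 + C.


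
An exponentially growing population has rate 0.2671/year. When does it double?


Exponential growth: P(t) = P₀ e^(0.2671t). Set P(t)/P₀ = 2: e^(0.2671t) = 2.
Solve: t = ln(2)/0.2671 ≈ 2.60 years.


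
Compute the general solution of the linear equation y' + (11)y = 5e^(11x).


P(x) = 11 ⇒ μ = e^(11x).
(μ y)' = 5e^(22x) ⇒ μ y = (5/22)e^(22x) + C.
Divide by μ: y = (5/22)e^(11x) + Ce^(-11x).


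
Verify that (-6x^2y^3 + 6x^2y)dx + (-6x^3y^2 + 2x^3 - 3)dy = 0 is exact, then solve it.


Check exactness: ∂M/∂y = -18x^2y^2 + 6x^2 and ∂N/∂x = -18x^2y^2 + 6x^2; equal, so the equation is exact.
Integrate M with respect to x (treating y as constant): ∫M dx = -2x^3y^3 + 2x^3y + h(y).
Differentiate w.r.t. y and set equal to N: the x-dependent terms already match, leaving h'(y) = -3. Integrate: h(y) = -3y.
So F(x,y) = -2x^3y^3 + 2x^3y - 3y.
General solution: -2x^3y^3 + 2x^3y - 3y = C.


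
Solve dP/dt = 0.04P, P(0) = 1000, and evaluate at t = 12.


The ODE dP/dt = 0.04P has solution P(t) = P(0)e^(0.04t).
Substitute P(0) = 1000 and t = 12: P(12) = 1000 e^(0.48) ≈ 1616.


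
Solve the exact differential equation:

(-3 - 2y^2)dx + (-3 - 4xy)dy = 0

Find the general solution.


Check exactness: ∂M/∂y = -4y and ∂N/∂x = -4y; equal, so the equation is exact.
Integrate M with respect to x (treating y as constant): ∫M dx = -3x - 2xy^2 + h(y).
Differentiate w.r.t. y and set equal to N: the x-dependent terms already match, leaving h'(y) = -3. Integrate: h(y) = -3y.
So F(x,y) = -3x - 3y - 2xy^2.
General solution: -3x - 3y - 2xy^2 = C.


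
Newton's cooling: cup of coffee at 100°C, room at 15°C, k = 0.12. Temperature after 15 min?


Newton's law: dT/dt = -k(T - T_a) has solution T(t) = T_a + (T₀ - T_a)e^(-kt).
Plug in T_a = 15, T₀ = 100, k = 0.12, t = 15: T(15) = 15 + (85)e^(-1.80) ≈ 29.1°C.


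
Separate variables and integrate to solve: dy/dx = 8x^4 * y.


Separate variables: dy/y = 8x^4 dx.
Integrate: ln|y| = (8/5)x^5 + C₀.
Exponentiate: y = Ce^((8/5)x^5).


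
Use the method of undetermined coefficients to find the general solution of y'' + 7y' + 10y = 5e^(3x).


Characteristic roots of r² + 7r + 10 = 0 are -2, -5.
y_h = C₁e^(-2x) + C₂e^(-5x).
Forcing exponent 3 is not a characteristic root; try y_p = Ae^(3x).
Substitute: A·(9 + (7)·3 + (10)) = A·40 = 5, so A = 1/8.
General solution: y = C₁e^(-2x) + C₂e^(-5x) + (1/8)e^(3x).


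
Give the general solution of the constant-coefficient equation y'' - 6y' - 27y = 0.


Characteristic equation: r² - 6r - 27 = 0.
Factor: (r - 9)(r + 3) = 0 ⇒ r = 9, -3 (distinct real).
General solution: y = C₁e^(9x) + C₂e^(-3x).


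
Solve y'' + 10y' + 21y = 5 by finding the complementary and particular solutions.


Characteristic roots of r² + 10r + 21 = 0 are -7, -3.
y_h = C₁e^(-7x) + C₂e^(-3x).
Constant forcing; try y_p = A. Then 21A = 5 ⇒ A = 5/21.
General solution: y = C₁e^(-7x) + C₂e^(-3x) + 5/21.


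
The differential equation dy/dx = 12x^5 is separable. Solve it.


Integrate both sides with respect to x: y = ∫ 12x^5 dx = 2x^6 + C.


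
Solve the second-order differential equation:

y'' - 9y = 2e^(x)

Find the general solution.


Characteristic roots of r² - 9 = 0 are -3, 3.
y_h = C₁e^(-3x) + C₂e^(3x).
Forcing exponent 1 is not a characteristic root; try y_p = Ae^(x).
Substitute: A·(1 + (0)·1 + (-9)) = A·-8 = 2, so A = -1/4.
General solution: y = C₁e^(-3x) + C₂e^(3x) - (1/4)e^(x).


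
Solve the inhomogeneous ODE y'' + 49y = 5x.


Homogeneous: r² + 49 = 0 ⇒ r = ±7i, y_h = C₁cos(7x) + C₂sin(7x).
Polynomial forcing; try y_p = Ax + B. Then y_p'' + 49 y_p = 49(Ax + B) = 5x, so B = 0 and A = 5/49.
General solution: y = C₁cos(7x) + C₂sin(7x) + (5/49)x.


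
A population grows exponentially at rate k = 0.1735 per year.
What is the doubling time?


Exponential growth: P(t) = P₀ e^(0.1735t). Set P(t)/P₀ = 2: e^(0.1735t) = 2.
Solve: t = ln(2)/0.1735 ≈ 4.00 years.


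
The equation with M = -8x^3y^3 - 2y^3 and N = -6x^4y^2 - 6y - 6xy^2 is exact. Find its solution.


Check exactness: ∂M/∂y = -24x^3y^2 - 6y^2 and ∂N/∂x = -24x^3y^2 - 6y^2; equal, so the equation is exact.
Integrate M with respect to x (treating y as constant): ∫M dx = -2x^4y^3 - 2xy^3 + h(y).
Differentiate w.r.t. y and set equal to N: the x-dependent terms already match, leaving h'(y) = -6y. Integrate: h(y) = -3y^2.
So F(x,y) = -2x^4y^3 - 3y^2 - 2xy^3.
General solution: -2x^4y^3 - 3y^2 - 2xy^3 = C.


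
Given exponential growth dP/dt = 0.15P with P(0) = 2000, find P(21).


The ODE dP/dt = 0.15P has solution P(t) = P(0)e^(0.15t).
Substitute P(0) = 2000 and t = 21: P(21) = 2000 e^(3.15) ≈ 46672.


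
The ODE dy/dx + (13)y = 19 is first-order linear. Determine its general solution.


P(x) = 13, Q(x) = 19; integrating factor μ = e^(13x).
(μ y)' = 19e^(13x) ⇒ μ y = (19/13)e^(13x) + C.
Divide by μ: y = 19/13 + Ce^(-13x).


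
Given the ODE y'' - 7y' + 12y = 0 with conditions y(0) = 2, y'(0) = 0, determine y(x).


Characteristic roots of r² - 7r + 12 = 0 are 3, 4.
General solution y = c₁ e^(3x) + c₂ e^(4x).
Apply y(0) = 2: c₁ + c₂ = 2. Apply y'(0) = 0: 3 c₁ + 4 c₂ = 0.
Solve: c₁ = 8, c₂ = -6.
Particular solution: y = 8e^(3x) - 6e^(4x).


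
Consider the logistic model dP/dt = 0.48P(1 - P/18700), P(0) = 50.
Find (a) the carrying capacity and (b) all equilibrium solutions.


Logistic ODE dP/dt = 0.48P(1 - P/18700) has equilibria where dP/dt = 0, i.e. P = 0 or P = 18700.
The coefficient (1 - P/K) = 0 when P = K, identifying K = 18700 as the carrying capacity.
(a) K = 18700; (b) equilibria P = 0 and P = 18700.


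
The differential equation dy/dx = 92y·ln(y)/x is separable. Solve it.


Separate: dy/[y ln(y)] = 92 dx/x.
Substitute u = ln(y): du/u = 92 dx/x.
Integrate: ln|ln(y)| = 92ln|x| + C₀, hence ln(y) = C·x^92.


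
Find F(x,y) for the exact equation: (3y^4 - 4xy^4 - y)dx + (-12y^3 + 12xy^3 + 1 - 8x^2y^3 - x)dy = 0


Check exactness: ∂M/∂y = 12y^3 - 16xy^3 - 1 and ∂N/∂x = 12y^3 - 16xy^3 - 1; equal, so the equation is exact.
Integrate M with respect to x (treating y as constant): ∫M dx = 3xy^4 - 2x^2y^4 - xy + h(y).
Differentiate w.r.t. y and set equal to N: the x-dependent terms already match, leaving h'(y) = -12y^3 + 1. Integrate: h(y) = -3y^4 + y.
So F(x,y) = -3y^4 + 3xy^4 + y - 2x^2y^4 - xy.
General solution: -3y^4 + 3xy^4 + y - 2x^2y^4 - xy = C.


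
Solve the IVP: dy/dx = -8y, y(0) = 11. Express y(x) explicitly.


General solution of y' = -8y is y = Ce^(-8x).
Apply y(0) = 11: C = 11.
Particular solution: y = 11e^(-8x).


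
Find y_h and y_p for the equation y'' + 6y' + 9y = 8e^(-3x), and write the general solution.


Characteristic polynomial (r + 3)² = 0; repeated root r = -3.
y_h = (C₁ + C₂x)e^(-3x). Forcing matches the repeated root (resonance), so try y_p = Ax² e^(-3x).
Substitute and solve for A: 2A = 8, so A = 4.
General solution: y = (C₁ + C₂x + 4x²)e^(-3x).


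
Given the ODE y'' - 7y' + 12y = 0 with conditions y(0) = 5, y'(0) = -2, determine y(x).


Characteristic roots of r² - 7r + 12 = 0 are 4, 3.
General solution y = c₁ e^(4x) + c₂ e^(3x).
Apply y(0) = 5: c₁ + c₂ = 5. Apply y'(0) = -2: 4 c₁ + 3 c₂ = -2.
Solve: c₁ = -17, c₂ = 22.
Particular solution: y = -17e^(4x) + 22e^(3x).


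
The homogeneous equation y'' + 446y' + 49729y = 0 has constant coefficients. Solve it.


Characteristic equation: r² + 446r + 49729 = 0, i.e. (r + 223)² = 0.
Repeated root r = -223; include an x factor for the second linearly independent solution.
General solution: y = (C₁ + C₂x)e^(-223x).


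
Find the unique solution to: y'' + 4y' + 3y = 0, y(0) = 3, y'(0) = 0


Characteristic roots of r² + 4r + 3 = 0 are -1, -3.
General solution y = c₁ e^(-x) + c₂ e^(-3x).
Apply y(0) = 3: c₁ + c₂ = 3. Apply y'(0) = 0: -1 c₁ - 3 c₂ = 0.
Solve: c₁ = 9/2, c₂ = -3/2.
Particular solution: y = (9/2)e^(-x) - (3/2)e^(-3x).


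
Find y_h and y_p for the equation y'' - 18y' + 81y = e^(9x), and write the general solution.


Characteristic polynomial (r - 9)² = 0; repeated root r = 9.
y_h = (C₁ + C₂x)e^(9x). Forcing matches the repeated root (resonance), so try y_p = Ax² e^(9x).
Substitute and solve for A: 2A = 1, so A = 1/2.
General solution: y = (C₁ + C₂x + (1/2)x²)e^(9x).


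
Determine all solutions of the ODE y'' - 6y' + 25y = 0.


Characteristic equation: r² - 6r + 25 = 0.
Discriminant is negative; roots r = 3 ± 4i (complex conjugate pair).
General solution uses e^(α x)(C₁ cos(β x) + C₂ sin(β x)): y = e^(3x)(C₁cos(4x) + C₂sin(4x)).


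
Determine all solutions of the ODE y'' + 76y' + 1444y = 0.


Characteristic equation: r² + 76r + 1444 = 0, i.e. (r + 38)² = 0.
Repeated root r = -38; include an x factor for the second linearly independent solution.
General solution: y = (C₁ + C₂x)e^(-38x).


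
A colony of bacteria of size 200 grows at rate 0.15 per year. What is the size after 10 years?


The ODE dP/dt = 0.15P has solution P(t) = P(0)e^(0.15t).
Substitute P(0) = 200 and t = 10: P(10) = 200 e^(1.50) ≈ 896.


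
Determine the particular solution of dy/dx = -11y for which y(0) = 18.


General solution of y' = -11y is y = Ce^(-11x).
Apply y(0) = 18: C = 18.
Particular solution: y = 18e^(-11x).


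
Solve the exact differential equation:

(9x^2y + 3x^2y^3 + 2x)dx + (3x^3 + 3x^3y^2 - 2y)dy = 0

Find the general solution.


Check exactness: ∂M/∂y = 9x^2 + 9x^2y^2 and ∂N/∂x = 9x^2 + 9x^2y^2; equal, so the equation is exact.
Integrate M with respect to x (treating y as constant): ∫M dx = 3x^3y + x^3y^3 + x^2 + h(y).
Differentiate w.r.t. y and set equal to N: the x-dependent terms already match, leaving h'(y) = -2y. Integrate: h(y) = -y^2.
So F(x,y) = 3x^3y + x^3y^3 - y^2 + x^2.
General solution: 3x^3y + x^3y^3 - y^2 + x^2 = C.


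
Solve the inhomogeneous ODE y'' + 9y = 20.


Homogeneous part: r² + 9 = 0 ⇒ r = ±3i, so y_h = C₁cos(3x) + C₂sin(3x).
Try constant y_p = A; plug in: 9A = 20 ⇒ A = 20/9.
General solution: y = C₁cos(3x) + C₂sin(3x) + 20/9.


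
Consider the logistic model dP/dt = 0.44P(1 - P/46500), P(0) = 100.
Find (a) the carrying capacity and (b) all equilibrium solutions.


Logistic ODE dP/dt = 0.44P(1 - P/46500) has equilibria where dP/dt = 0, i.e. P = 0 or P = 46500.
The coefficient (1 - P/K) = 0 when P = K, identifying K = 46500 as the carrying capacity.
(a) K = 46500; (b) equilibria P = 0 and P = 46500.


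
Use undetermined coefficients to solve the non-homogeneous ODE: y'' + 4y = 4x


Homogeneous: r² + 4 = 0 ⇒ r = ±2i, y_h = C₁cos(2x) + C₂sin(2x).
Polynomial forcing; try y_p = Ax + B. Then y_p'' + 4 y_p = 4(Ax + B) = 4x, so B = 0 and A = 1.
General solution: y = C₁cos(2x) + C₂sin(2x) + x.


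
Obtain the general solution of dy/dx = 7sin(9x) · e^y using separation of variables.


Separate: e^(-y) dy = 7sin(9x) dx.
Integrate: -e^(-y) = -(7/9)cos(9x) + C₀.
Rearrange: e^(-y) = (7/9)cos(9x) + C.


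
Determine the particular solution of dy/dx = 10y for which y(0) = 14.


General solution of y' = 10y is y = Ce^(10x).
Apply y(0) = 14: C = 14.
Particular solution: y = 14e^(10x).


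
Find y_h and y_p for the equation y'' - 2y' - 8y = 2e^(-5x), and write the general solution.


Characteristic roots of r² - 2r - 8 = 0 are -2, 4.
y_h = C₁e^(-2x) + C₂e^(4x).
Forcing exponent -5 is not a characteristic root; try y_p = Ae^(-5x).
Substitute: A·(25 + (-2)·-5 + (-8)) = A·27 = 2, so A = 2/27.
General solution: y = C₁e^(-2x) + C₂e^(4x) + (2/27)e^(-5x).


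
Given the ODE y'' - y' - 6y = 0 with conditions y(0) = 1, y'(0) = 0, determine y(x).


Characteristic roots of r² - r - 6 = 0 are 3, -2.
General solution y = c₁ e^(3x) + c₂ e^(-2x).
Apply y(0) = 1: c₁ + c₂ = 1. Apply y'(0) = 0: 3 c₁ - 2 c₂ = 0.
Solve: c₁ = 2/5, c₂ = 3/5.
Particular solution: y = (2/5)e^(3x) + (3/5)e^(-2x).


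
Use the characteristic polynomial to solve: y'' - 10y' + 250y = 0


Characteristic equation: r² - 10r + 250 = 0.
Discriminant is negative; roots r = 5 ± 15i (complex conjugate pair).
General solution uses e^(α x)(C₁ cos(β x) + C₂ sin(β x)): y = e^(5x)(C₁cos(15x) + C₂sin(15x)).


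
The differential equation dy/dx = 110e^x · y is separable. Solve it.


Separate variables: dy/y = 110e^x dx.
Integrate: ln|y| = 110e^x + C₀.
Exponentiate: y = Ce^(110e^x).


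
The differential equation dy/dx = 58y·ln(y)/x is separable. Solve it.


Separate: dy/[y ln(y)] = 58 dx/x.
Substitute u = ln(y): du/u = 58 dx/x.
Integrate: ln|ln(y)| = 58ln|x| + C₀, hence ln(y) = C·x^58.


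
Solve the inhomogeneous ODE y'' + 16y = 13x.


Homogeneous: r² + 16 = 0 ⇒ r = ±4i, y_h = C₁cos(4x) + C₂sin(4x).
Polynomial forcing; try y_p = Ax + B. Then y_p'' + 16 y_p = 16(Ax + B) = 13x, so B = 0 and A = 13/16.
General solution: y = C₁cos(4x) + C₂sin(4x) + (13/16)x.


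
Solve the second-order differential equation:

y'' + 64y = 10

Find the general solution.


Homogeneous part: r² + 64 = 0 ⇒ r = ±8i, so y_h = C₁cos(8x) + C₂sin(8x).
Try constant y_p = A; plug in: 64A = 10 ⇒ A = 5/32.
General solution: y = C₁cos(8x) + C₂sin(8x) + 5/32.


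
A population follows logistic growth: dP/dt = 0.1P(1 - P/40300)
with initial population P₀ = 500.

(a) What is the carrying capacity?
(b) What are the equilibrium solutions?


Logistic ODE dP/dt = 0.1P(1 - P/40300) has equilibria where dP/dt = 0, i.e. P = 0 or P = 40300.
The coefficient (1 - P/K) = 0 when P = K, identifying K = 40300 as the carrying capacity.
(a) K = 40300; (b) equilibria P = 0 and P = 40300.


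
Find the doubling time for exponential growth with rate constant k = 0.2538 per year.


Exponential growth: P(t) = P₀ e^(0.2538t). Set P(t)/P₀ = 2: e^(0.2538t) = 2.
Solve: t = ln(2)/0.2538 ≈ 2.73 years.


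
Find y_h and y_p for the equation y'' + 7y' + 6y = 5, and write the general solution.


Characteristic roots of r² + 7r + 6 = 0 are -1, -6.
y_h = C₁e^(-x) + C₂e^(-6x).
Constant forcing; try y_p = A. Then 6A = 5 ⇒ A = 5/6.
General solution: y = C₁e^(-x) + C₂e^(-6x) + 5/6.


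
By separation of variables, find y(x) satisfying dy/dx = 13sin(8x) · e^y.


Separate: e^(-y) dy = 13sin(8x) dx.
Integrate: -e^(-y) = -(13/8)cos(8x) + C₀.
Rearrange: e^(-y) = (13/8)cos(8x) + C.


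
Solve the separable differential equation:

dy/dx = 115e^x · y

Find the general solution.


Separate variables: dy/y = 115e^x dx.
Integrate: ln|y| = 115e^x + C₀.
Exponentiate: y = Ce^(115e^x).


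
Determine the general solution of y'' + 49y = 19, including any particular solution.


Homogeneous part: r² + 49 = 0 ⇒ r = ±7i, so y_h = C₁cos(7x) + C₂sin(7x).
Try constant y_p = A; plug in: 49A = 19 ⇒ A = 19/49.
General solution: y = C₁cos(7x) + C₂sin(7x) + 19/49.


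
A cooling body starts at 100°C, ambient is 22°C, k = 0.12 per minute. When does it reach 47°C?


From T(t) = T_a + (T₀ - T_a)e^(-kt), set T(t) = 47:
(47 - 22) / (100 - 22) = e^(-0.12t), so t = -ln(0.321)/0.12 ≈ 9.5 minutes.


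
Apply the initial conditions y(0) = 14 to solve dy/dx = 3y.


General solution of y' = 3y is y = Ce^(3x).
Apply y(0) = 14: C = 14.
Particular solution: y = 14e^(3x).


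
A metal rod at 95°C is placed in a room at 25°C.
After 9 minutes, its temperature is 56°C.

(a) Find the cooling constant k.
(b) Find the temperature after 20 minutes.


Newton's law: T(t) = T_a + (T₀ - T_a)e^(-kt).
(a) Use T(9) = 56: (56 - 25)/(95 - 25) = e^(-k·9), so k = -ln(0.443)/9 ≈ 0.0905.
(b) Apply k to t = 20: T(20) = 25 + (70)e^(-1.810) ≈ 36.5°C.


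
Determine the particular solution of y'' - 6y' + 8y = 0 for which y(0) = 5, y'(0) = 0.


Characteristic roots of r² - 6r + 8 = 0 are 2, 4.
General solution y = c₁ e^(2x) + c₂ e^(4x).
Apply y(0) = 5: c₁ + c₂ = 5. Apply y'(0) = 0: 2 c₁ + 4 c₂ = 0.
Solve: c₁ = 10, c₂ = -5.
Particular solution: y = 10e^(2x) - 5e^(4x).


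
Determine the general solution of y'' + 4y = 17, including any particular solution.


Homogeneous part: r² + 4 = 0 ⇒ r = ±2i, so y_h = C₁cos(2x) + C₂sin(2x).
Try constant y_p = A; plug in: 4A = 17 ⇒ A = 17/4.
General solution: y = C₁cos(2x) + C₂sin(2x) + 17/4.


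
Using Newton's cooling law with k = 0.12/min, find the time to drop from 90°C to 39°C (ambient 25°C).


From T(t) = T_a + (T₀ - T_a)e^(-kt), set T(t) = 39:
(39 - 25) / (90 - 25) = e^(-0.12t), so t = -ln(0.215)/0.12 ≈ 12.8 minutes.


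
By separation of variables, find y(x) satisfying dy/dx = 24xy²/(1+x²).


Separate: dy/y² = 24x/(1+x²) dx.
Integrate LHS: ∫ dy/y² = -1/y.
Integrate RHS via u = 1+x²: 12ln(1+x²) + C.
Result: -1/y = 12ln(1+x²) + C.


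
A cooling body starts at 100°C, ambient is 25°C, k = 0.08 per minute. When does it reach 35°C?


From T(t) = T_a + (T₀ - T_a)e^(-kt), set T(t) = 35:
(35 - 25) / (100 - 25) = e^(-0.08t), so t = -ln(0.133)/0.08 ≈ 25.2 minutes.


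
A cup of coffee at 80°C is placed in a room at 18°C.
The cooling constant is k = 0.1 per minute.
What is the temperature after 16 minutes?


Newton's law: dT/dt = -k(T - T_a) has solution T(t) = T_a + (T₀ - T_a)e^(-kt).
Plug in T_a = 18, T₀ = 80, k = 0.1, t = 16: T(16) = 18 + (62)e^(-1.60) ≈ 30.5°C.


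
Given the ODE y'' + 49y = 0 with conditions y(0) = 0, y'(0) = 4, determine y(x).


Characteristic roots of r² + 49 = 0 are ±7i, so y = C₁cos(7x) + C₂sin(7x).
Apply y(0) = 0: C₁ = 0. Differentiate and apply y'(0) = 4: 7·C₂ = 4, so C₂ = 4/7.
Particular solution: y = (4/7)sin(7x).


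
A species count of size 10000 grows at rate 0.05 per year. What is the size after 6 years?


The ODE dP/dt = 0.05P has solution P(t) = P(0)e^(0.05t).
Substitute P(0) = 10000 and t = 6: P(6) = 10000 e^(0.30) ≈ 13499.


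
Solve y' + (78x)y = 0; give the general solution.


P(x) = 78x ⇒ μ = e^(39x²).
Q(x) = 0 so μ y is constant: y = Ce^(-39x²).


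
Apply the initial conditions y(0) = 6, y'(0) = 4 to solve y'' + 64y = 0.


Characteristic roots of r² + 64 = 0 are ±8i, so y = C₁cos(8x) + C₂sin(8x).
Apply y(0) = 6: C₁ = 6. Differentiate and apply y'(0) = 4: 8·C₂ = 4, so C₂ = 1/2.
Particular solution: y = 6cos(8x) + (1/2)sin(8x).


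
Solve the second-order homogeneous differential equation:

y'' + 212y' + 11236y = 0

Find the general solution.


Characteristic equation: r² + 212r + 11236 = 0, i.e. (r + 106)² = 0.
Repeated root r = -106; include an x factor for the second linearly independent solution.
General solution: y = (C₁ + C₂x)e^(-106x).


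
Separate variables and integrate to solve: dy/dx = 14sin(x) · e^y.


Separate: e^(-y) dy = 14sin(x) dx.
Integrate: -e^(-y) = -14cos(x) + C₀.
Rearrange: e^(-y) = 14cos(x) + C.


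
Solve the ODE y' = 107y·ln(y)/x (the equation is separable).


Separate: dy/[y ln(y)] = 107 dx/x.
Substitute u = ln(y): du/u = 107 dx/x.
Integrate: ln|ln(y)| = 107ln|x| + C₀, hence ln(y) = C·x^107.


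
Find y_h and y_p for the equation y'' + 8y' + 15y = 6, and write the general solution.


Characteristic roots of r² + 8r + 15 = 0 are -5, -3.
y_h = C₁e^(-5x) + C₂e^(-3x).
Constant forcing; try y_p = A. Then 15A = 6 ⇒ A = 2/5.
General solution: y = C₁e^(-5x) + C₂e^(-3x) + 2/5.


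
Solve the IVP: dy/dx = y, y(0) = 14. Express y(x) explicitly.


General solution of y' = y is y = Ce^(x).
Apply y(0) = 14: C = 14.
Particular solution: y = 14e^(x).


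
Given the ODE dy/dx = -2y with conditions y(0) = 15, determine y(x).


General solution of y' = -2y is y = Ce^(-2x).
Apply y(0) = 15: C = 15.
Particular solution: y = 15e^(-2x).


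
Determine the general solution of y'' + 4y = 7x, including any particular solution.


Homogeneous: r² + 4 = 0 ⇒ r = ±2i, y_h = C₁cos(2x) + C₂sin(2x).
Polynomial forcing; try y_p = Ax + B. Then y_p'' + 4 y_p = 4(Ax + B) = 7x, so B = 0 and A = 7/4.
General solution: y = C₁cos(2x) + C₂sin(2x) + (7/4)x.


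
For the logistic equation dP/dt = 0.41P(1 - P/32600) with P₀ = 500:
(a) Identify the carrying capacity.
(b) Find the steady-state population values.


Logistic ODE dP/dt = 0.41P(1 - P/32600) has equilibria where dP/dt = 0, i.e. P = 0 or P = 32600.
The coefficient (1 - P/K) = 0 when P = K, identifying K = 32600 as the carrying capacity.
(a) K = 32600; (b) equilibria P = 0 and P = 32600.


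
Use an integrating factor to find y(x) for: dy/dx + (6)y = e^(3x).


P(x) = 6 ⇒ μ = e^(6x).
(μ y)' = e^(9x) ⇒ μ y = e^(9x)/9 + C.
Divide by μ: y = (1/9)e^(3x) + Ce^(-6x).


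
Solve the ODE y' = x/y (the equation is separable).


Separate variables: y dy = x dx.
Integrate both sides: y²/2 = (1/2)x^2 + C₀.
Multiply by 2: y² = x^2 + C.


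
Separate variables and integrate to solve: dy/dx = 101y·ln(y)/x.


Separate: dy/[y ln(y)] = 101 dx/x.
Substitute u = ln(y): du/u = 101 dx/x.
Integrate: ln|ln(y)| = 101ln|x| + C₀, hence ln(y) = C·x^101.


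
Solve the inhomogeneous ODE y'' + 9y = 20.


Homogeneous part: r² + 9 = 0 ⇒ r = ±3i, so y_h = C₁cos(3x) + C₂sin(3x).
Try constant y_p = A; plug in: 9A = 20 ⇒ A = 20/9.
General solution: y = C₁cos(3x) + C₂sin(3x) + 20/9.


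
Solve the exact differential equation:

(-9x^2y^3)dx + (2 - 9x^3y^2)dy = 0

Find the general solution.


Check exactness: ∂M/∂y = -27x^2y^2 and ∂N/∂x = -27x^2y^2; equal, so the equation is exact.
Integrate M with respect to x (treating y as constant): ∫M dx = -3x^3y^3 + h(y).
Differentiate w.r.t. y and set equal to N: the x-dependent terms already match, leaving h'(y) = 2. Integrate: h(y) = 2y.
So F(x,y) = 2y - 3x^3y^3.
General solution: 2y - 3x^3y^3 = C.


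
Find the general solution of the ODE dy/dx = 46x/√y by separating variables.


Separate: √y dy = 46x dx.
Integrate: (2/3)y^(3/2) = 23x² + C.


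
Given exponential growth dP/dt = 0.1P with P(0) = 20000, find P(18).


The ODE dP/dt = 0.1P has solution P(t) = P(0)e^(0.1t).
Substitute P(0) = 20000 and t = 18: P(18) = 20000 e^(1.80) ≈ 120993.


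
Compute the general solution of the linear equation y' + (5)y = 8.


P(x) = 5, Q(x) = 8; integrating factor μ = e^(5x).
(μ y)' = 8e^(5x) ⇒ μ y = (8/5)e^(5x) + C.
Divide by μ: y = 8/5 + Ce^(-5x).


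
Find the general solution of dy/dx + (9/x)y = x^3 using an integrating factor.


P(x) = 9/x ⇒ μ = x^9.
(x^9 y)' = x^12 ⇒ x^9 y = x^13/(13) + C.
Solve for y: y = (1/13)x^4 + C/x^9.


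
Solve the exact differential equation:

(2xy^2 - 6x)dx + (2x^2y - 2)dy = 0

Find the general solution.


Check exactness: ∂M/∂y = 4xy and ∂N/∂x = 4xy; equal, so the equation is exact.
Integrate M with respect to x (treating y as constant): ∫M dx = x^2y^2 - 3x^2 + h(y).
Differentiate w.r.t. y and set equal to N: the x-dependent terms already match, leaving h'(y) = -2. Integrate: h(y) = -2y.
So F(x,y) = x^2y^2 - 3x^2 - 2y.
General solution: x^2y^2 - 3x^2 - 2y = C.


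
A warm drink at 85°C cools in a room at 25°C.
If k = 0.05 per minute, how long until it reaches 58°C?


From T(t) = T_a + (T₀ - T_a)e^(-kt), set T(t) = 58:
(58 - 25) / (85 - 25) = e^(-0.05t), so t = -ln(0.550)/0.05 ≈ 12.0 minutes.


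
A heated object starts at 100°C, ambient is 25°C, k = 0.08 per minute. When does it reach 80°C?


From T(t) = T_a + (T₀ - T_a)e^(-kt), set T(t) = 80:
(80 - 25) / (100 - 25) = e^(-0.08t), so t = -ln(0.733)/0.08 ≈ 3.9 minutes.


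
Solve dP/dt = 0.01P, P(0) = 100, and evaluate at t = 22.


The ODE dP/dt = 0.01P has solution P(t) = P(0)e^(0.01t).
Substitute P(0) = 100 and t = 22: P(22) = 100 e^(0.22) ≈ 125.


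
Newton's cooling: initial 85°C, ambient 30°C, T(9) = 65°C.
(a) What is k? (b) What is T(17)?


Newton's law: T(t) = T_a + (T₀ - T_a)e^(-kt).
(a) Use T(9) = 65: (65 - 30)/(85 - 30) = e^(-k·9), so k = -ln(0.636)/9 ≈ 0.0502.
(b) Apply k to t = 17: T(17) = 30 + (55)e^(-0.854) ≈ 53.4°C.


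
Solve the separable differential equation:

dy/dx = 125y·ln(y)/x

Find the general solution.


Separate: dy/[y ln(y)] = 125 dx/x.
Substitute u = ln(y): du/u = 125 dx/x.
Integrate: ln|ln(y)| = 125ln|x| + C₀, hence ln(y) = C·x^125.


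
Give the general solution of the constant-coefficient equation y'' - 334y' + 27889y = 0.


Characteristic equation: r² - 334r + 27889 = 0, i.e. (r - 167)² = 0.
Repeated root r = 167; include an x factor for the second linearly independent solution.
General solution: y = (C₁ + C₂x)e^(167x).


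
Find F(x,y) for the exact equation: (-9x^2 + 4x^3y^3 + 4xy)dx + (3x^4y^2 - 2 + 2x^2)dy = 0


Check exactness: ∂M/∂y = 12x^3y^2 + 4x and ∂N/∂x = 12x^3y^2 + 4x; equal, so the equation is exact.
Integrate M with respect to x (treating y as constant): ∫M dx = -3x^3 + x^4y^3 + 2x^2y + h(y).
Differentiate w.r.t. y and set equal to N: the x-dependent terms already match, leaving h'(y) = -2. Integrate: h(y) = -2y.
So F(x,y) = -3x^3 + x^4y^3 - 2y + 2x^2y.
General solution: -3x^3 + x^4y^3 - 2y + 2x^2y = C.


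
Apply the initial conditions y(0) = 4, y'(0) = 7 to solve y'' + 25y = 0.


Characteristic roots of r² + 25 = 0 are ±5i, so y = C₁cos(5x) + C₂sin(5x).
Apply y(0) = 4: C₁ = 4. Differentiate and apply y'(0) = 7: 5·C₂ = 7, so C₂ = 7/5.
Particular solution: y = 4cos(5x) + (7/5)sin(5x).


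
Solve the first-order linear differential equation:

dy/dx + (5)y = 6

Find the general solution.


P(x) = 5, Q(x) = 6; integrating factor μ = e^(5x).
(μ y)' = 6e^(5x) ⇒ μ y = (6/5)e^(5x) + C.
Divide by μ: y = 6/5 + Ce^(-5x).


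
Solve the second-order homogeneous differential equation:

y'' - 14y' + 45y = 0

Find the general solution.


Characteristic equation: r² - 14r + 45 = 0.
Factor: (r - 9)(r - 5) = 0 ⇒ r = 9, 5 (distinct real).
General solution: y = C₁e^(9x) + C₂e^(5x).


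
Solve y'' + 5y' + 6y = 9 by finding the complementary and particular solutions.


Characteristic roots of r² + 5r + 6 = 0 are -2, -3.
y_h = C₁e^(-2x) + C₂e^(-3x).
Constant forcing; try y_p = A. Then 6A = 9 ⇒ A = 3/2.
General solution: y = C₁e^(-2x) + C₂e^(-3x) + 3/2.


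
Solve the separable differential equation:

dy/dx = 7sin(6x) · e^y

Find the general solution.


Separate: e^(-y) dy = 7sin(6x) dx.
Integrate: -e^(-y) = -(7/6)cos(6x) + C₀.
Rearrange: e^(-y) = (7/6)cos(6x) + C.
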